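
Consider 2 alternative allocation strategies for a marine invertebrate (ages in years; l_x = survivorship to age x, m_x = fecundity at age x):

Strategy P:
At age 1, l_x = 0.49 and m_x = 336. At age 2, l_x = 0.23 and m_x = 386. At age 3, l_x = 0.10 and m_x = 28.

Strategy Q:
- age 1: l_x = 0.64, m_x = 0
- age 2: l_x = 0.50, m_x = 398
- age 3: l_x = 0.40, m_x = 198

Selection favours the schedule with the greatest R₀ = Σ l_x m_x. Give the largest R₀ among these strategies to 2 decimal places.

Strategy P: R₀ = 0.49×336 + 0.23×386 + 0.10×28 = 256.2200
Strategy Q: R₀ = 0.64×0 + 0.50×398 + 0.40×198 = 278.2000
Highest R₀: strategy Q with 278.2000.

278.20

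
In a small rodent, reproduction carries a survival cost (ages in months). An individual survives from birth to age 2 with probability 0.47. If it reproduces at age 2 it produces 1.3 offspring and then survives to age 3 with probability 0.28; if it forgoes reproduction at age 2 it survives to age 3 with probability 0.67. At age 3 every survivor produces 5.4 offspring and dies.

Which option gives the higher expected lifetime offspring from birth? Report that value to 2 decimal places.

1.70

breed at age 2: R₀ = 0.47 × (1.3 + 0.28 × 5.4) = 0.47 × 2.8120 = 1.3216
delay to age 3: R₀ = 0.47 × (0.67 × 5.4) = 0.47 × 3.6180 = 1.7005
Higher: delay to age 3 (1.7005).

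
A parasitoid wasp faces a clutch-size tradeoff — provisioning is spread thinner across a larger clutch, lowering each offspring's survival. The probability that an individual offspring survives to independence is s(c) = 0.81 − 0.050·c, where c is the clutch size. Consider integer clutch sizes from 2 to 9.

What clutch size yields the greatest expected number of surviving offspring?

8

Expected surviving offspring = c × s(c):
  c=2: 2 × 0.710 = 1.420
  c=3: 3 × 0.660 = 1.980
  c=4: 4 × 0.610 = 2.440
  c=5: 5 × 0.560 = 2.800
  c=6: 6 × 0.510 = 3.060
  c=7: 7 × 0.460 = 3.220
  c=8: 8 × 0.410 = 3.280
  c=9: 9 × 0.360 = 3.240
Maximum at c = 8 (3.280 surviving offspring).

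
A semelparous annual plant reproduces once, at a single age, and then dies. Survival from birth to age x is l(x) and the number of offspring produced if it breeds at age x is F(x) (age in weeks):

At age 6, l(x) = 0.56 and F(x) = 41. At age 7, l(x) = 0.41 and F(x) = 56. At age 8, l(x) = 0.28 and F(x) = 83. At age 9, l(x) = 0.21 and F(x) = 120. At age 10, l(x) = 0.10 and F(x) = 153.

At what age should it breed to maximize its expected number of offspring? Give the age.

Expected offspring if breeding at age x = l(x) × F(x):
  age 6: 0.56 × 41 = 22.960
  age 7: 0.41 × 56 = 22.960
  age 8: 0.28 × 83 = 23.240
  age 9: 0.21 × 120 = 25.200
  age 10: 0.10 × 153 = 15.300
Maximum at age 9 (25.200).

9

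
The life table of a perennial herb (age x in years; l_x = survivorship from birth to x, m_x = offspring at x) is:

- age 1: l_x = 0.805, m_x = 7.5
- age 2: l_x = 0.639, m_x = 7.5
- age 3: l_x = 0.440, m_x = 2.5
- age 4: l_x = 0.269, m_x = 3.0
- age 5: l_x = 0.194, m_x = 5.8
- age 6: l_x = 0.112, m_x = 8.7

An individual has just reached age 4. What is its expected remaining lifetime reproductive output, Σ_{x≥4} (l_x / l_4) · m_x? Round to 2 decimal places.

l_4 = 0.269. Conditional survival from age 4 to x is l_x / l_4.
  x=4: (0.269/0.269) × 3.0 = 3.0000
  x=5: (0.194/0.269) × 5.8 = 4.1829
  x=6: (0.112/0.269) × 8.7 = 3.6223
Sum = 3.0000 + 4.1829 + 3.6223 = 10.8052

10.81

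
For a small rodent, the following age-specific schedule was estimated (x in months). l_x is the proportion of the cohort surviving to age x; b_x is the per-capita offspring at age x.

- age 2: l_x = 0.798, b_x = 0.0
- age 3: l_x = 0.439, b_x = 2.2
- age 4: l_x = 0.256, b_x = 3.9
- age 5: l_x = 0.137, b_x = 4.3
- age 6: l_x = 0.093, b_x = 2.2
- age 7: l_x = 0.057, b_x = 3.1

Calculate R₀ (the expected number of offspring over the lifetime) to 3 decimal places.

R₀ = Σ l_x b_x:
  age 2: 0.798 × 0.0 = 0.0000
  age 3: 0.439 × 2.2 = 0.9658
  age 4: 0.256 × 3.9 = 0.9984
  age 5: 0.137 × 4.3 = 0.5891
  age 6: 0.093 × 2.2 = 0.2046
  age 7: 0.057 × 3.1 = 0.1767
R₀ = 0.0000 + 0.9658 + 0.9984 + 0.5891 + 0.2046 + 0.1767 = 2.9346

2.935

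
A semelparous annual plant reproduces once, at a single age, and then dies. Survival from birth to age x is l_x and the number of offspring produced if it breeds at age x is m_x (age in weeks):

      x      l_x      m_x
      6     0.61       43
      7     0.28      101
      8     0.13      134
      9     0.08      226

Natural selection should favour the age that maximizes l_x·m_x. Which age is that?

Expected offspring if breeding at age x = l_x × m_x:
  age 6: 0.61 × 43 = 26.230
  age 7: 0.28 × 101 = 28.280
  age 8: 0.13 × 134 = 17.420
  age 9: 0.08 × 226 = 18.080
Maximum at age 7 (28.280).

7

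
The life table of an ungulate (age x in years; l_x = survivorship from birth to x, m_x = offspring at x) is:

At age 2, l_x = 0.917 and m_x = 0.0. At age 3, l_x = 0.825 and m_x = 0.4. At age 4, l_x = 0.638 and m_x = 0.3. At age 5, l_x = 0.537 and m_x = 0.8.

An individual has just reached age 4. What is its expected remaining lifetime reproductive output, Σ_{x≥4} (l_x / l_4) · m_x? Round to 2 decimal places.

0.97

l_4 = 0.638. Conditional survival from age 4 to x is l_x / l_4.
  x=4: (0.638/0.638) × 0.3 = 0.3000
  x=5: (0.537/0.638) × 0.8 = 0.6734
Sum = 0.3000 + 0.6734 = 0.9734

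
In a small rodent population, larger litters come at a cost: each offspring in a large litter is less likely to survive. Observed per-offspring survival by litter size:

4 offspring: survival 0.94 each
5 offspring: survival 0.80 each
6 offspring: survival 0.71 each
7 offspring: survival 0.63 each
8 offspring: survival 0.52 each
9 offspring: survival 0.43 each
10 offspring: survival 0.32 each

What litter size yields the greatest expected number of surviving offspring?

7

Expected surviving offspring = c × s(c):
  c=4: 4 × 0.94 = 3.760
  c=5: 5 × 0.80 = 4.000
  c=6: 6 × 0.71 = 4.260
  c=7: 7 × 0.63 = 4.410
  c=8: 8 × 0.52 = 4.160
  c=9: 9 × 0.43 = 3.870
  c=10: 10 × 0.32 = 3.200
Maximum at c = 7 (4.410 surviving offspring).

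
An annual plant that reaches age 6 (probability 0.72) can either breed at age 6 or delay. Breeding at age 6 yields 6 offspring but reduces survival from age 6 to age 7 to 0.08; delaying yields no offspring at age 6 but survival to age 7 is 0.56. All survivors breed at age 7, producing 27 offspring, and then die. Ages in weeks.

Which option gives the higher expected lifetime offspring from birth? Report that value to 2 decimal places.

breed at age 6: R₀ = 0.72 × (6 + 0.08 × 27) = 0.72 × 8.1600 = 5.8752
delay to age 7: R₀ = 0.72 × (0.56 × 27) = 0.72 × 15.1200 = 10.8864
Higher: delay to age 7 (10.8864).

10.89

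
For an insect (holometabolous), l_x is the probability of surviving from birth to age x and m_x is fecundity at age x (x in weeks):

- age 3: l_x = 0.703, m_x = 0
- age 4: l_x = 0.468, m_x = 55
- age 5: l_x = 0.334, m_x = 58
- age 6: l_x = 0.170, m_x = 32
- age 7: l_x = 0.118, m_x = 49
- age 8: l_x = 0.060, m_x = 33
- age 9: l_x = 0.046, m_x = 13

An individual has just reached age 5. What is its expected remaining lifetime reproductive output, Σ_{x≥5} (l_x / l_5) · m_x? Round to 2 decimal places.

99.32

l_5 = 0.334. Conditional survival from age 5 to x is l_x / l_5.
  x=5: (0.334/0.334) × 58 = 58.0000
  x=6: (0.170/0.334) × 32 = 16.2874
  x=7: (0.118/0.334) × 49 = 17.3114
  x=8: (0.060/0.334) × 33 = 5.9281
  x=9: (0.046/0.334) × 13 = 1.7904
Sum = 58.0000 + 16.2874 + 17.3114 + 5.9281 + 1.7904 = 99.3174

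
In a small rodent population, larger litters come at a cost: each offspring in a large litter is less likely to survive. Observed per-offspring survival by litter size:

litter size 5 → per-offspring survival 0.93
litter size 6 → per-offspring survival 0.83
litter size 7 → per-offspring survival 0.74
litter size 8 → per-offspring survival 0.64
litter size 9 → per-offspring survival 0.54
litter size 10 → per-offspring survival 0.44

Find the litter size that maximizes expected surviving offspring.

Expected surviving offspring = c × s(c):
  c=5: 5 × 0.93 = 4.650
  c=6: 6 × 0.83 = 4.980
  c=7: 7 × 0.74 = 5.180
  c=8: 8 × 0.64 = 5.120
  c=9: 9 × 0.54 = 4.860
  c=10: 10 × 0.44 = 4.400
Maximum at c = 7 (5.180 surviving offspring).

7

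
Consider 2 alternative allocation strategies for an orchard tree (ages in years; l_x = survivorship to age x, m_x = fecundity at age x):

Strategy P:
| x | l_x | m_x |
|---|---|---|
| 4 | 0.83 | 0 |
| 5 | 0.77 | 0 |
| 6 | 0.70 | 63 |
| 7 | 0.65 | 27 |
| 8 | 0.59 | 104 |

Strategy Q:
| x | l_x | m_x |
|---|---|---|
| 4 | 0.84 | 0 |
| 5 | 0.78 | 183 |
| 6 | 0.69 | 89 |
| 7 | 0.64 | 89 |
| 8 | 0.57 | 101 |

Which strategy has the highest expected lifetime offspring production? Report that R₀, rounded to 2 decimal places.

318.68

Strategy P: R₀ = 0.83×0 + 0.77×0 + 0.70×63 + 0.65×27 + 0.59×104 = 123.0100
Strategy Q: R₀ = 0.84×0 + 0.78×183 + 0.69×89 + 0.64×89 + 0.57×101 = 318.6800
Highest R₀: strategy Q with 318.6800.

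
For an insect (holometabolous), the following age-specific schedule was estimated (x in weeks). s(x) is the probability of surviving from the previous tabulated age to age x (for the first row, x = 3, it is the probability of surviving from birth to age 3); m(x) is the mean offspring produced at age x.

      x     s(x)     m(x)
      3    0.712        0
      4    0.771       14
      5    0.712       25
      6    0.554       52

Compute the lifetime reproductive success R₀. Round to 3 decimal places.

28.716

Survivorship from birth: l_x = s_3·s_4·…·s_x.
  l_3 = 0.71200
  l_4 = 0.54895
  l_5 = 0.39085
  l_6 = 0.21653
R₀ = Σ l_x m(x):
  age 3: 0.71200 × 0 = 0.0000
  age 4: 0.54895 × 14 = 7.6853
  age 5: 0.39085 × 25 = 9.7713
  age 6: 0.21653 × 52 = 11.2596
R₀ = 0.0000 + 7.6853 + 9.7713 + 11.2596 = 28.7161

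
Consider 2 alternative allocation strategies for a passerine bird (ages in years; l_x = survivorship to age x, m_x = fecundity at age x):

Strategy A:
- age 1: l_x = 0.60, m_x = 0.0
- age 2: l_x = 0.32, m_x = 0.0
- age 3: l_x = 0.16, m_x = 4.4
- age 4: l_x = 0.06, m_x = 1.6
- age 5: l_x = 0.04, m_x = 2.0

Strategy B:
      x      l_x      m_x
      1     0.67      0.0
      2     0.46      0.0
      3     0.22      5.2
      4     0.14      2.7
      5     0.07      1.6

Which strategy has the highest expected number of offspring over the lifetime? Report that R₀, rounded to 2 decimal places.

Strategy A: R₀ = 0.60×0.0 + 0.32×0.0 + 0.16×4.4 + 0.06×1.6 + 0.04×2.0 = 0.8800
Strategy B: R₀ = 0.67×0.0 + 0.46×0.0 + 0.22×5.2 + 0.14×2.7 + 0.07×1.6 = 1.6340
Highest R₀: strategy B with 1.6340.

1.63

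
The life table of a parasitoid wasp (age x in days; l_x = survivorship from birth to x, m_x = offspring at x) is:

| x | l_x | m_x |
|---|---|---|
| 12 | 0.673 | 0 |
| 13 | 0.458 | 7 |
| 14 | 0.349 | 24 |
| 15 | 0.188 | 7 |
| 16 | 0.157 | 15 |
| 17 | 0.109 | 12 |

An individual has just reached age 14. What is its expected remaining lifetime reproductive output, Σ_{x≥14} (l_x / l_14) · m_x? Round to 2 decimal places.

38.27

l_14 = 0.349. Conditional survival from age 14 to x is l_x / l_14.
  x=14: (0.349/0.349) × 24 = 24.0000
  x=15: (0.188/0.349) × 7 = 3.7708
  x=16: (0.157/0.349) × 15 = 6.7479
  x=17: (0.109/0.349) × 12 = 3.7479
Sum = 24.0000 + 3.7708 + 6.7479 + 3.7479 = 38.2665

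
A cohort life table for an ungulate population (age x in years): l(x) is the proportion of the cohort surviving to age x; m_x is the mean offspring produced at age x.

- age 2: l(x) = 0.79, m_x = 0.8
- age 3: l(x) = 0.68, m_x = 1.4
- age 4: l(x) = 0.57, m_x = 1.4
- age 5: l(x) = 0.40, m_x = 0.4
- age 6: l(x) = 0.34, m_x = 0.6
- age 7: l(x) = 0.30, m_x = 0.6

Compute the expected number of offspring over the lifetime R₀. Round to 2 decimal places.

2.93

R₀ = Σ l(x) m_x:
  age 2: 0.79 × 0.8 = 0.6320
  age 3: 0.68 × 1.4 = 0.9520
  age 4: 0.57 × 1.4 = 0.7980
  age 5: 0.40 × 0.4 = 0.1600
  age 6: 0.34 × 0.6 = 0.2040
  age 7: 0.30 × 0.6 = 0.1800
R₀ = 0.6320 + 0.9520 + 0.7980 + 0.1600 + 0.2040 + 0.1800 = 2.9260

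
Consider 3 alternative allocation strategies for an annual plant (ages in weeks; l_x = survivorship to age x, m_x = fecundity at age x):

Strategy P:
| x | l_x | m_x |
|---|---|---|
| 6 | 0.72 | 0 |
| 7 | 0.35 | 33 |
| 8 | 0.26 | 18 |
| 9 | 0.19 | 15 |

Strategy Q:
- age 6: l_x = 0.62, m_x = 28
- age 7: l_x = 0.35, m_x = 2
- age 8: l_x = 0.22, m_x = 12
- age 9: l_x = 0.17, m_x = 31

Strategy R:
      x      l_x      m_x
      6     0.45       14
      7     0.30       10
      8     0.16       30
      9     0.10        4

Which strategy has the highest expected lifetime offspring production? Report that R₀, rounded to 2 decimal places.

Strategy P: R₀ = 0.72×0 + 0.35×33 + 0.26×18 + 0.19×15 = 19.0800
Strategy Q: R₀ = 0.62×28 + 0.35×2 + 0.22×12 + 0.17×31 = 25.9700
Strategy R: R₀ = 0.45×14 + 0.30×10 + 0.16×30 + 0.10×4 = 14.5000
Highest R₀: strategy Q with 25.9700.

25.97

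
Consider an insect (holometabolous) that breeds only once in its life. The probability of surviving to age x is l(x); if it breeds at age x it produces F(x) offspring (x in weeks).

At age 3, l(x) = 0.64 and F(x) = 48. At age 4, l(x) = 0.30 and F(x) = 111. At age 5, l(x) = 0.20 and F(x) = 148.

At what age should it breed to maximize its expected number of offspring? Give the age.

Expected offspring if breeding at age x = l(x) × F(x):
  age 3: 0.64 × 48 = 30.720
  age 4: 0.30 × 111 = 33.300
  age 5: 0.20 × 148 = 29.600
Maximum at age 4 (33.300).

4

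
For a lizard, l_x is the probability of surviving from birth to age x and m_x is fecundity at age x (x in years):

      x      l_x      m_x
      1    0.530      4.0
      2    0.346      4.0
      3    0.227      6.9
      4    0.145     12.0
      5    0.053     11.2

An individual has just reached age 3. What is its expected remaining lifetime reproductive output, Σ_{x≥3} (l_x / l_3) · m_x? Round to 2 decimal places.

l_3 = 0.227. Conditional survival from age 3 to x is l_x / l_3.
  x=3: (0.227/0.227) × 6.9 = 6.9000
  x=4: (0.145/0.227) × 12.0 = 7.6652
  x=5: (0.053/0.227) × 11.2 = 2.6150
Sum = 6.9000 + 7.6652 + 2.6150 = 17.1802

17.18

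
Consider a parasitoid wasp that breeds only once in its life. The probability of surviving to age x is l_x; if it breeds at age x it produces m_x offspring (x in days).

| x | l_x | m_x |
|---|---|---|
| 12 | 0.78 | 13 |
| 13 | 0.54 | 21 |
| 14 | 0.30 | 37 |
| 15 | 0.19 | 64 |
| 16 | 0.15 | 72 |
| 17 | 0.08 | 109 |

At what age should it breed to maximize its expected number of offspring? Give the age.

15

Expected offspring if breeding at age x = l_x × m_x:
  age 12: 0.78 × 13 = 10.140
  age 13: 0.54 × 21 = 11.340
  age 14: 0.30 × 37 = 11.100
  age 15: 0.19 × 64 = 12.160
  age 16: 0.15 × 72 = 10.800
  age 17: 0.08 × 109 = 8.720
Maximum at age 15 (12.160).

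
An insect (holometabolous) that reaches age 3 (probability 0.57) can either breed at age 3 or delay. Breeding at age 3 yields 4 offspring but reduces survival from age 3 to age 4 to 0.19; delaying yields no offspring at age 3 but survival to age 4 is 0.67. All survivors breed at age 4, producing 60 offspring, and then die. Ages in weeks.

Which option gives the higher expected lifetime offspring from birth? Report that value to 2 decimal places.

22.91

breed at age 3: R₀ = 0.57 × (4 + 0.19 × 60) = 0.57 × 15.4000 = 8.7780
delay to age 4: R₀ = 0.57 × (0.67 × 60) = 0.57 × 40.2000 = 22.9140
Higher: delay to age 4 (22.9140).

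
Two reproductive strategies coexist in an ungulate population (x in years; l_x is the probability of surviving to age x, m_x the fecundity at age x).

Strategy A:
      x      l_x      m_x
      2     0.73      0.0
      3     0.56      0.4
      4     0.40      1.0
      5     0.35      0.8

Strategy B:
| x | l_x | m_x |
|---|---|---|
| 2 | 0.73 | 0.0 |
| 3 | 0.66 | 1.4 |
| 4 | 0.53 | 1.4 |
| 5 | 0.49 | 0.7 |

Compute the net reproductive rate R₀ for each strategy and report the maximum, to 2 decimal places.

2.01

Strategy A: R₀ = 0.73×0.0 + 0.56×0.4 + 0.40×1.0 + 0.35×0.8 = 0.9040
Strategy B: R₀ = 0.73×0.0 + 0.66×1.4 + 0.53×1.4 + 0.49×0.7 = 2.0090
Highest R₀: strategy B with 2.0090.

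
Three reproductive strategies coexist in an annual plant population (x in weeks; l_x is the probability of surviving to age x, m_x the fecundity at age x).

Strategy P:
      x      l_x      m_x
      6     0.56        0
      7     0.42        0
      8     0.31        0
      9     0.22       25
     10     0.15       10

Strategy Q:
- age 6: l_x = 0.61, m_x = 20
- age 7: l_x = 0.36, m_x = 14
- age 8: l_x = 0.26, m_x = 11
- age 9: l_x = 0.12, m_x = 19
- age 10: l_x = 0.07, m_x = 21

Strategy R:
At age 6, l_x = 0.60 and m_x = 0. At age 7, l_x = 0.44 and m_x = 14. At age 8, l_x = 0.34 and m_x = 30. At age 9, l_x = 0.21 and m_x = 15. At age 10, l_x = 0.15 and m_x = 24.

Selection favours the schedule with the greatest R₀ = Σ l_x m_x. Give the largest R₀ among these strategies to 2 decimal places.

23.85

Strategy P: R₀ = 0.56×0 + 0.42×0 + 0.31×0 + 0.22×25 + 0.15×10 = 7.0000
Strategy Q: R₀ = 0.61×20 + 0.36×14 + 0.26×11 + 0.12×19 + 0.07×21 = 23.8500
Strategy R: R₀ = 0.60×0 + 0.44×14 + 0.34×30 + 0.21×15 + 0.15×24 = 23.1100
Highest R₀: strategy Q with 23.8500.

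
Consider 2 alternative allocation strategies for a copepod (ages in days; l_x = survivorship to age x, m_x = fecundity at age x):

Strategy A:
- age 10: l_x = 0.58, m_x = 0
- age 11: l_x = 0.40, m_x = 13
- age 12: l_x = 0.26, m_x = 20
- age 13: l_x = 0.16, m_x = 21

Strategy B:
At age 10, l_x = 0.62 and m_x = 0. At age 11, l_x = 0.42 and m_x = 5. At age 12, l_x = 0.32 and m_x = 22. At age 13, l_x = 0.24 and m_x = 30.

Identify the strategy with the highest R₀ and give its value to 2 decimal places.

Strategy A: R₀ = 0.58×0 + 0.40×13 + 0.26×20 + 0.16×21 = 13.7600
Strategy B: R₀ = 0.62×0 + 0.42×5 + 0.32×22 + 0.24×30 = 16.3400
Highest R₀: strategy B with 16.3400.

16.34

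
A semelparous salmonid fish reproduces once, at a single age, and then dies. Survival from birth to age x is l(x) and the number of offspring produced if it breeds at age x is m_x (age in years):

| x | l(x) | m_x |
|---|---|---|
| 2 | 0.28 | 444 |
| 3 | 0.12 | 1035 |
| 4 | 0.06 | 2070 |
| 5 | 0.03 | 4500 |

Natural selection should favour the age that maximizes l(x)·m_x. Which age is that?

Expected offspring if breeding at age x = l(x) × m_x:
  age 2: 0.28 × 444 = 124.320
  age 3: 0.12 × 1035 = 124.200
  age 4: 0.06 × 2070 = 124.200
  age 5: 0.03 × 4500 = 135.000
Maximum at age 5 (135.000).

5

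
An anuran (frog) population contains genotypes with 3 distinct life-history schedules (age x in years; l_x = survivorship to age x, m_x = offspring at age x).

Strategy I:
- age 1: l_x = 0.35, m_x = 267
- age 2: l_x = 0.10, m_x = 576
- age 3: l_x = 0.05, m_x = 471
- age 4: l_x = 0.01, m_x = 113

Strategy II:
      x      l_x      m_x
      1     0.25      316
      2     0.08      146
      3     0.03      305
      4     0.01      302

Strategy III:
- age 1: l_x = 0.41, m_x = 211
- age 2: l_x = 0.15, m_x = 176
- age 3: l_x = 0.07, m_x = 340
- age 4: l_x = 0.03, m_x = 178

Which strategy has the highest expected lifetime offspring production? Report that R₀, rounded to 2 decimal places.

Strategy I: R₀ = 0.35×267 + 0.10×576 + 0.05×471 + 0.01×113 = 175.7300
Strategy II: R₀ = 0.25×316 + 0.08×146 + 0.03×305 + 0.01×302 = 102.8500
Strategy III: R₀ = 0.41×211 + 0.15×176 + 0.07×340 + 0.03×178 = 142.0500
Highest R₀: strategy I with 175.7300.

175.73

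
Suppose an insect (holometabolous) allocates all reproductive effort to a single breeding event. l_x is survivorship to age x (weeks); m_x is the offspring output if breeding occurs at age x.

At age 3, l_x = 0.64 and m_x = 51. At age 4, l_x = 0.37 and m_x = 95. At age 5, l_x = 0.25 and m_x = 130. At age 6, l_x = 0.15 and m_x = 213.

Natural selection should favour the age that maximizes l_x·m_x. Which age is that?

4

Expected offspring if breeding at age x = l_x × m_x:
  age 3: 0.64 × 51 = 32.640
  age 4: 0.37 × 95 = 35.150
  age 5: 0.25 × 130 = 32.500
  age 6: 0.15 × 213 = 31.950
Maximum at age 4 (35.150).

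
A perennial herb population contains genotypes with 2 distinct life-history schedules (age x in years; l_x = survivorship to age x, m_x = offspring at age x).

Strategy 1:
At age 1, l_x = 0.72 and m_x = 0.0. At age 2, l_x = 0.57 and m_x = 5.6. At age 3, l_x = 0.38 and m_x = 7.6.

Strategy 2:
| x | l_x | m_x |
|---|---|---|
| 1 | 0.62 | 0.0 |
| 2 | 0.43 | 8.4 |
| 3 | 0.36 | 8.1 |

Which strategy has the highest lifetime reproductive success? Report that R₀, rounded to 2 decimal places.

6.53

Strategy 1: R₀ = 0.72×0.0 + 0.57×5.6 + 0.38×7.6 = 6.0800
Strategy 2: R₀ = 0.62×0.0 + 0.43×8.4 + 0.36×8.1 = 6.5280
Highest R₀: strategy 2 with 6.5280.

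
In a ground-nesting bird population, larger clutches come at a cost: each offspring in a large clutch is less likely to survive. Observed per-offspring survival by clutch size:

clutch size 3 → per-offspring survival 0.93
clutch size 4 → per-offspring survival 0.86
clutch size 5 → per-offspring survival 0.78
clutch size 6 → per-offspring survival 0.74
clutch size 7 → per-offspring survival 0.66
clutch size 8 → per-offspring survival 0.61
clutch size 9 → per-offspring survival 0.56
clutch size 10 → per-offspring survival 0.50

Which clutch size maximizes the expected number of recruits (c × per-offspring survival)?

Expected recruits = c × s(c):
  c=3: 3 × 0.93 = 2.790
  c=4: 4 × 0.86 = 3.440
  c=5: 5 × 0.78 = 3.900
  c=6: 6 × 0.74 = 4.440
  c=7: 7 × 0.66 = 4.620
  c=8: 8 × 0.61 = 4.880
  c=9: 9 × 0.56 = 5.040
  c=10: 10 × 0.50 = 5.000
Maximum at c = 9 (5.040 recruits).

9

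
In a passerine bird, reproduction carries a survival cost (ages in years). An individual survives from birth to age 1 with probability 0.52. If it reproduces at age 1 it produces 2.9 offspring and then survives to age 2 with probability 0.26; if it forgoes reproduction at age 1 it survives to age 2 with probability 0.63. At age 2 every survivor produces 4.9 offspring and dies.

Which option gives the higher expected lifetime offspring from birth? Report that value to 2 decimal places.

2.17

breed at age 1: R₀ = 0.52 × (2.9 + 0.26 × 4.9) = 0.52 × 4.1740 = 2.1705
delay to age 2: R₀ = 0.52 × (0.63 × 4.9) = 0.52 × 3.0870 = 1.6052
Higher: breed at age 1 (2.1705).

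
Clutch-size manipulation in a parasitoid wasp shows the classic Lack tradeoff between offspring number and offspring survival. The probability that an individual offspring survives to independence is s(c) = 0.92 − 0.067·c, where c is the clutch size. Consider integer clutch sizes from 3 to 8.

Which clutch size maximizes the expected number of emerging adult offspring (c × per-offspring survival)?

Expected emerging adult offspring = c × s(c):
  c=3: 3 × 0.719 = 2.157
  c=4: 4 × 0.652 = 2.608
  c=5: 5 × 0.585 = 2.925
  c=6: 6 × 0.518 = 3.108
  c=7: 7 × 0.451 = 3.157
  c=8: 8 × 0.384 = 3.072
Maximum at c = 7 (3.157 emerging adult offspring).

7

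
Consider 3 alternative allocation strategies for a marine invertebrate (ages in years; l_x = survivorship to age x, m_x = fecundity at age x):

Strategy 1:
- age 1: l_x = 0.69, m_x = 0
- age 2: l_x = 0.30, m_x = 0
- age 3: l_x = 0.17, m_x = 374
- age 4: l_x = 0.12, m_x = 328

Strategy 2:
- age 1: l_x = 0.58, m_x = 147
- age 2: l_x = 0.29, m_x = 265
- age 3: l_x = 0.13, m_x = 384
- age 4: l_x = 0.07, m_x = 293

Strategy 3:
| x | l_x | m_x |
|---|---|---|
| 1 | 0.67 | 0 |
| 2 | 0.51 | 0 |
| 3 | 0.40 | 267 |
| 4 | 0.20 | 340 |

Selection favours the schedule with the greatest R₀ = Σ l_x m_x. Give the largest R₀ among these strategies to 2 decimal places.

232.54

Strategy 1: R₀ = 0.69×0 + 0.30×0 + 0.17×374 + 0.12×328 = 102.9400
Strategy 2: R₀ = 0.58×147 + 0.29×265 + 0.13×384 + 0.07×293 = 232.5400
Strategy 3: R₀ = 0.67×0 + 0.51×0 + 0.40×267 + 0.20×340 = 174.8000
Highest R₀: strategy 2 with 232.5400.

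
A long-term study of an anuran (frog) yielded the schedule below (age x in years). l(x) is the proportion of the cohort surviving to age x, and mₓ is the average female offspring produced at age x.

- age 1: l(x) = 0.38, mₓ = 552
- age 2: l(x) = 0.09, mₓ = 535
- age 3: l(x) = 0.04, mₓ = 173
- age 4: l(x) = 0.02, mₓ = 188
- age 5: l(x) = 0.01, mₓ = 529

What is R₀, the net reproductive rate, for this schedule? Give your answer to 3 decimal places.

273.880

R₀ = Σ l(x) mₓ:
  age 1: 0.38 × 552 = 209.7600
  age 2: 0.09 × 535 = 48.1500
  age 3: 0.04 × 173 = 6.9200
  age 4: 0.02 × 188 = 3.7600
  age 5: 0.01 × 529 = 5.2900
R₀ = 209.7600 + 48.1500 + 6.9200 + 3.7600 + 5.2900 = 273.8800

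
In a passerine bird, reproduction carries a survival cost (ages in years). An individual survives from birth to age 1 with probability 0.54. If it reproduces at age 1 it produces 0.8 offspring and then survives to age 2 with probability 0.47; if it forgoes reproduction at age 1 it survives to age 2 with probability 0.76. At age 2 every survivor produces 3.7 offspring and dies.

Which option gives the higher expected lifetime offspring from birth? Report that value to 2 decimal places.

breed at age 1: R₀ = 0.54 × (0.8 + 0.47 × 3.7) = 0.54 × 2.5390 = 1.3711
delay to age 2: R₀ = 0.54 × (0.76 × 3.7) = 0.54 × 2.8120 = 1.5185
Higher: delay to age 2 (1.5185).

1.52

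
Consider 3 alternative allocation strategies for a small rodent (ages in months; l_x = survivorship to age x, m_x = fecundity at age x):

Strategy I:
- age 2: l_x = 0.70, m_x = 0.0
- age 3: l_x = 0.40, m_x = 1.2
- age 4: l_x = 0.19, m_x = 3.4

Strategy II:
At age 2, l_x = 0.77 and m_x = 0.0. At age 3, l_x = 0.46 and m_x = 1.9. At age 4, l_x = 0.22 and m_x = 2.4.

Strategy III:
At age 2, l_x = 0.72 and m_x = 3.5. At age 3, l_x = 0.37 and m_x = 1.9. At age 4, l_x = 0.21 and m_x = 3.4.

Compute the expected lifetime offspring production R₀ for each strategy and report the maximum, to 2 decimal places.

Strategy I: R₀ = 0.70×0.0 + 0.40×1.2 + 0.19×3.4 = 1.1260
Strategy II: R₀ = 0.77×0.0 + 0.46×1.9 + 0.22×2.4 = 1.4020
Strategy III: R₀ = 0.72×3.5 + 0.37×1.9 + 0.21×3.4 = 3.9370
Highest R₀: strategy III with 3.9370.

3.94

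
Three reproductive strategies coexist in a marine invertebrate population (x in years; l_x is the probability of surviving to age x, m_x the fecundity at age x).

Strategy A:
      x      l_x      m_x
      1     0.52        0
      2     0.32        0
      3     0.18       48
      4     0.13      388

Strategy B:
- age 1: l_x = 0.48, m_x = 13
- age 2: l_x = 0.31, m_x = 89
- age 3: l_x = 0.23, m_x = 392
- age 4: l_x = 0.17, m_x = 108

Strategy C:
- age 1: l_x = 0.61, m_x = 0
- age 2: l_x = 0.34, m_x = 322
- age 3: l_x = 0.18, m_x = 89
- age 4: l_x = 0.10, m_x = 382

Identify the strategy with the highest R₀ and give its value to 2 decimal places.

163.70

Strategy A: R₀ = 0.52×0 + 0.32×0 + 0.18×48 + 0.13×388 = 59.0800
Strategy B: R₀ = 0.48×13 + 0.31×89 + 0.23×392 + 0.17×108 = 142.3500
Strategy C: R₀ = 0.61×0 + 0.34×322 + 0.18×89 + 0.10×382 = 163.7000
Highest R₀: strategy C with 163.7000.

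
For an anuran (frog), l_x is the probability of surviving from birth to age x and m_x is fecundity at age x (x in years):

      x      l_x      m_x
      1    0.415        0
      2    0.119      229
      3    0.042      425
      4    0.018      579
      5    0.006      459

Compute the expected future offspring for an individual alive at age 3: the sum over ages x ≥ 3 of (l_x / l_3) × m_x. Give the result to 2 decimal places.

738.71

l_3 = 0.042. Conditional survival from age 3 to x is l_x / l_3.
  x=3: (0.042/0.042) × 425 = 425.0000
  x=4: (0.018/0.042) × 579 = 248.1429
  x=5: (0.006/0.042) × 459 = 65.5714
Sum = 425.0000 + 248.1429 + 65.5714 = 738.7143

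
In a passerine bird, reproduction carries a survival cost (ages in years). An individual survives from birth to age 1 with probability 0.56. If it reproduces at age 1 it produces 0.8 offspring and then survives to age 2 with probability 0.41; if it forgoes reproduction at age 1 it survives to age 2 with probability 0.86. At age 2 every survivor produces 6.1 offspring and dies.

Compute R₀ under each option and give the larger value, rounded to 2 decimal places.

breed at age 1: R₀ = 0.56 × (0.8 + 0.41 × 6.1) = 0.56 × 3.3010 = 1.8486
delay to age 2: R₀ = 0.56 × (0.86 × 6.1) = 0.56 × 5.2460 = 2.9378
Higher: delay to age 2 (2.9378).

2.94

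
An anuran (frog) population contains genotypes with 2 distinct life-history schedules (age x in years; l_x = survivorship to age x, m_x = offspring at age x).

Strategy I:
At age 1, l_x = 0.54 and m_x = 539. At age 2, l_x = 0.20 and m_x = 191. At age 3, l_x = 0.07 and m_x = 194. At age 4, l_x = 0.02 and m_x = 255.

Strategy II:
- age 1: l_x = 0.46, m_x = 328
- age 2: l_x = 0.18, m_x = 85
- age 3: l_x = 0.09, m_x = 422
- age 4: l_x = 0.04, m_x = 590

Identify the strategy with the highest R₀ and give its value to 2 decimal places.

Strategy I: R₀ = 0.54×539 + 0.20×191 + 0.07×194 + 0.02×255 = 347.9400
Strategy II: R₀ = 0.46×328 + 0.18×85 + 0.09×422 + 0.04×590 = 227.7600
Highest R₀: strategy I with 347.9400.

347.94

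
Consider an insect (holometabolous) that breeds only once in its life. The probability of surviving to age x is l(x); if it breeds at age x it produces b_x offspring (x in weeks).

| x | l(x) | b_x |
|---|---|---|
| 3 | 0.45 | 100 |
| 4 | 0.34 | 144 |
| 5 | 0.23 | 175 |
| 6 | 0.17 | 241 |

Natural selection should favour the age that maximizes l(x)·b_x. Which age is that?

Expected offspring if breeding at age x = l(x) × b_x:
  age 3: 0.45 × 100 = 45.000
  age 4: 0.34 × 144 = 48.960
  age 5: 0.23 × 175 = 40.250
  age 6: 0.17 × 241 = 40.970
Maximum at age 4 (48.960).

4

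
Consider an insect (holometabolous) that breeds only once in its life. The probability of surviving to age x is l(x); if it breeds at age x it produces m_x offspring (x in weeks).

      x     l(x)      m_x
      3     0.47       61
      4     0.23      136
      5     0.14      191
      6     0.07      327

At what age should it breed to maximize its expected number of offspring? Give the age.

Expected offspring if breeding at age x = l(x) × m_x:
  age 3: 0.47 × 61 = 28.670
  age 4: 0.23 × 136 = 31.280
  age 5: 0.14 × 191 = 26.740
  age 6: 0.07 × 327 = 22.890
Maximum at age 4 (31.280).

4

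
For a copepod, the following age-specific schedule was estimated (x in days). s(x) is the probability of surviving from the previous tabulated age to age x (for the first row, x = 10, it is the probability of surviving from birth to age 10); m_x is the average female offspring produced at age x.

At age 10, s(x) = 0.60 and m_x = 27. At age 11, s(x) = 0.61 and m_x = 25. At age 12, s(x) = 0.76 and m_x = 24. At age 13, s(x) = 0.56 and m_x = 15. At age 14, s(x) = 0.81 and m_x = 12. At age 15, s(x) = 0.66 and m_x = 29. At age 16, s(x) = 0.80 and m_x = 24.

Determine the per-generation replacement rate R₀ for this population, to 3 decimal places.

Survivorship from birth: l_x = s_10·s_11·…·s_x.
  l_10 = 0.60000
  l_11 = 0.36600
  l_12 = 0.27816
  l_13 = 0.15577
  l_14 = 0.12617
  l_15 = 0.08327
  l_16 = 0.06662
R₀ = Σ l_x m_x:
  age 10: 0.60000 × 27 = 16.2000
  age 11: 0.36600 × 25 = 9.1500
  age 12: 0.27816 × 24 = 6.6758
  age 13: 0.15577 × 15 = 2.3365
  age 14: 0.12617 × 12 = 1.5140
  age 15: 0.08327 × 29 = 2.4148
  age 16: 0.06662 × 24 = 1.5989
R₀ = 16.2000 + 9.1500 + 6.6758 + 2.3365 + 1.5140 + 2.4148 + 1.5989 = 39.8901

39.890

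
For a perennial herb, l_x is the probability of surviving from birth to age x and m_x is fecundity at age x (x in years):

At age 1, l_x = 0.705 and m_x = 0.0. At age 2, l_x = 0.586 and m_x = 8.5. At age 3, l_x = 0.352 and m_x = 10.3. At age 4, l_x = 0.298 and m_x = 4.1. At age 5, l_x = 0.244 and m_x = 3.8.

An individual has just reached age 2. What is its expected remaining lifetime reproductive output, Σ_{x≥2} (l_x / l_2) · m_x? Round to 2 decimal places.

l_2 = 0.586. Conditional survival from age 2 to x is l_x / l_2.
  x=2: (0.586/0.586) × 8.5 = 8.5000
  x=3: (0.352/0.586) × 10.3 = 6.1870
  x=4: (0.298/0.586) × 4.1 = 2.0850
  x=5: (0.244/0.586) × 3.8 = 1.5823
Sum = 8.5000 + 6.1870 + 2.0850 + 1.5823 = 18.3543

18.35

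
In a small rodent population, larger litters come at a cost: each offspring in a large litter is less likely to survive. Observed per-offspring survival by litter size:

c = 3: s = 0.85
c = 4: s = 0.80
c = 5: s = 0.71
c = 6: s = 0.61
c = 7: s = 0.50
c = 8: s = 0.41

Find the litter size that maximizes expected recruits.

6

Expected recruits = c × s(c):
  c=3: 3 × 0.85 = 2.550
  c=4: 4 × 0.80 = 3.200
  c=5: 5 × 0.71 = 3.550
  c=6: 6 × 0.61 = 3.660
  c=7: 7 × 0.50 = 3.500
  c=8: 8 × 0.41 = 3.280
Maximum at c = 6 (3.660 recruits).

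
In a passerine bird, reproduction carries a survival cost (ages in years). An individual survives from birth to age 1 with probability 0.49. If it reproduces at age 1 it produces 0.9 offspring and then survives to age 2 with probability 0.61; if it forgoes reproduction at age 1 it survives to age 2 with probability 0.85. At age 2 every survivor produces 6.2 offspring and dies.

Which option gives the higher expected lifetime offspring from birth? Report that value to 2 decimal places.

breed at age 1: R₀ = 0.49 × (0.9 + 0.61 × 6.2) = 0.49 × 4.6820 = 2.2942
delay to age 2: R₀ = 0.49 × (0.85 × 6.2) = 0.49 × 5.2700 = 2.5823
Higher: delay to age 2 (2.5823).

2.58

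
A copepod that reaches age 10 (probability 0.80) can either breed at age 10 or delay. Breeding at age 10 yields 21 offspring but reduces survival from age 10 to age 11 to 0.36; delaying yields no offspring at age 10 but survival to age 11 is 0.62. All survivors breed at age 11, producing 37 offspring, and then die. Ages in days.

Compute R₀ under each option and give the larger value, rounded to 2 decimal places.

breed at age 10: R₀ = 0.80 × (21 + 0.36 × 37) = 0.80 × 34.3200 = 27.4560
delay to age 11: R₀ = 0.80 × (0.62 × 37) = 0.80 × 22.9400 = 18.3520
Higher: breed at age 10 (27.4560).

27.46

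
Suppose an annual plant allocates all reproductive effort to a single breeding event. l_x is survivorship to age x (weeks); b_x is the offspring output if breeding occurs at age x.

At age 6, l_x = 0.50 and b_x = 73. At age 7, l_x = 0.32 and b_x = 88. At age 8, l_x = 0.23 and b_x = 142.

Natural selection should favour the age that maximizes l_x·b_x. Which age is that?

6

Expected offspring if breeding at age x = l_x × b_x:
  age 6: 0.50 × 73 = 36.500
  age 7: 0.32 × 88 = 28.160
  age 8: 0.23 × 142 = 32.660
Maximum at age 6 (36.500).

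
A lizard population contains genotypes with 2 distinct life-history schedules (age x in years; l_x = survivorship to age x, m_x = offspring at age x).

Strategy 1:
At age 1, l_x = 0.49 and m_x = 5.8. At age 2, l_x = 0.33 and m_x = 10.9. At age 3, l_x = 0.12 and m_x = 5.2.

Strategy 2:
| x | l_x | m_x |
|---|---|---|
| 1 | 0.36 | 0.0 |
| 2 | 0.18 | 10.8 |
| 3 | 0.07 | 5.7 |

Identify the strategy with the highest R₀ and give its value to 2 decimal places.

Strategy 1: R₀ = 0.49×5.8 + 0.33×10.9 + 0.12×5.2 = 7.0630
Strategy 2: R₀ = 0.36×0.0 + 0.18×10.8 + 0.07×5.7 = 2.3430
Highest R₀: strategy 1 with 7.0630.

7.06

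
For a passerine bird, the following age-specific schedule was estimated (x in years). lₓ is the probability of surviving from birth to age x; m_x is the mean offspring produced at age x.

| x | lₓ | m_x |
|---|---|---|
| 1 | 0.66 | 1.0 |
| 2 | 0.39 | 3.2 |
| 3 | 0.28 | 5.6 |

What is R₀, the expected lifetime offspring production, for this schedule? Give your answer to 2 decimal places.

3.48

R₀ = Σ lₓ m_x:
  age 1: 0.66 × 1.0 = 0.6600
  age 2: 0.39 × 3.2 = 1.2480
  age 3: 0.28 × 5.6 = 1.5680
R₀ = 0.6600 + 1.2480 + 1.5680 = 3.4760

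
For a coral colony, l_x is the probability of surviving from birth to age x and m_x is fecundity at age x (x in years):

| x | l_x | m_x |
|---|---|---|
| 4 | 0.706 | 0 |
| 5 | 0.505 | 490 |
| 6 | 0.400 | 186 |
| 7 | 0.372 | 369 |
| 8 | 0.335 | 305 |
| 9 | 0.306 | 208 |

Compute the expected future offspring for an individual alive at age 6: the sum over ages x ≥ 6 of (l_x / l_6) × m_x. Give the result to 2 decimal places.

943.73

l_6 = 0.400. Conditional survival from age 6 to x is l_x / l_6.
  x=6: (0.400/0.400) × 186 = 186.0000
  x=7: (0.372/0.400) × 369 = 343.1700
  x=8: (0.335/0.400) × 305 = 255.4375
  x=9: (0.306/0.400) × 208 = 159.1200
Sum = 186.0000 + 343.1700 + 255.4375 + 159.1200 = 943.7275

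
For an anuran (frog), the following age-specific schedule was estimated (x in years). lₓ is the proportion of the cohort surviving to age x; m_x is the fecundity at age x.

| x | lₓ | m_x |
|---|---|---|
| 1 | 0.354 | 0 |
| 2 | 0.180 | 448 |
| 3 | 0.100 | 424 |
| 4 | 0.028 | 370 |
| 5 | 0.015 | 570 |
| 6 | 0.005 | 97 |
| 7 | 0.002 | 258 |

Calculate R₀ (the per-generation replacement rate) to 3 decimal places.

142.951

R₀ = Σ lₓ m_x:
  age 1: 0.354 × 0 = 0.0000
  age 2: 0.180 × 448 = 80.6400
  age 3: 0.100 × 424 = 42.4000
  age 4: 0.028 × 370 = 10.3600
  age 5: 0.015 × 570 = 8.5500
  age 6: 0.005 × 97 = 0.4850
  age 7: 0.002 × 258 = 0.5160
R₀ = 0.0000 + 80.6400 + 42.4000 + 10.3600 + 8.5500 + 0.4850 + 0.5160 = 142.9510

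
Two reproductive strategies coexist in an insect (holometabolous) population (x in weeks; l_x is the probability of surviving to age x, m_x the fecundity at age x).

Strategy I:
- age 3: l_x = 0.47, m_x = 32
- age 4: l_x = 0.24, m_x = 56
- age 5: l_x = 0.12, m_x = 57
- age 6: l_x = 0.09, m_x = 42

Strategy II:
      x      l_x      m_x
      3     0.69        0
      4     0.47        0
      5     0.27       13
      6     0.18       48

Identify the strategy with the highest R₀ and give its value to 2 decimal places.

Strategy I: R₀ = 0.47×32 + 0.24×56 + 0.12×57 + 0.09×42 = 39.1000
Strategy II: R₀ = 0.69×0 + 0.47×0 + 0.27×13 + 0.18×48 = 12.1500
Highest R₀: strategy I with 39.1000.

39.10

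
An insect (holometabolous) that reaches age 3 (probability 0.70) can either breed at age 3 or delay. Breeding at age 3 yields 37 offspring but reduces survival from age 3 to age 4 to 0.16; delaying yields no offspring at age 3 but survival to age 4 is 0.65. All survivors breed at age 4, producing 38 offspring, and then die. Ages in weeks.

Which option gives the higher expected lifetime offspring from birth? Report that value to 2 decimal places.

30.16

breed at age 3: R₀ = 0.70 × (37 + 0.16 × 38) = 0.70 × 43.0800 = 30.1560
delay to age 4: R₀ = 0.70 × (0.65 × 38) = 0.70 × 24.7000 = 17.2900
Higher: breed at age 3 (30.1560).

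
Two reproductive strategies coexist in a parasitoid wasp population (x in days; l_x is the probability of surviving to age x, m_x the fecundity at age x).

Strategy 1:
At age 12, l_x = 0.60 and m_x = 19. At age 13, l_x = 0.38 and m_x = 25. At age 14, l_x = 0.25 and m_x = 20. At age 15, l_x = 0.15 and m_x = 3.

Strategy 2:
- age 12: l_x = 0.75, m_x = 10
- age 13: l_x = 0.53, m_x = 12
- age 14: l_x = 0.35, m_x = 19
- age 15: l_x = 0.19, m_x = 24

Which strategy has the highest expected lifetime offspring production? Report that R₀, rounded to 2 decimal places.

26.35

Strategy 1: R₀ = 0.60×19 + 0.38×25 + 0.25×20 + 0.15×3 = 26.3500
Strategy 2: R₀ = 0.75×10 + 0.53×12 + 0.35×19 + 0.19×24 = 25.0700
Highest R₀: strategy 1 with 26.3500.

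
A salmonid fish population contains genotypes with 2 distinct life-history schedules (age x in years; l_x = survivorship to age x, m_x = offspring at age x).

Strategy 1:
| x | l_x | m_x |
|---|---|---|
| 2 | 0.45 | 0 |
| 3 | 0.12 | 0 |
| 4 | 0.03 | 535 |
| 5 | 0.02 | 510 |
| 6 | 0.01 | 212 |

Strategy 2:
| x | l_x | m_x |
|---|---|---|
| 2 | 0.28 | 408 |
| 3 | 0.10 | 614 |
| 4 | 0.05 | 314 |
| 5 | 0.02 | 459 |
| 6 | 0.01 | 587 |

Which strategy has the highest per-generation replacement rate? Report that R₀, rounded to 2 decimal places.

Strategy 1: R₀ = 0.45×0 + 0.12×0 + 0.03×535 + 0.02×510 + 0.01×212 = 28.3700
Strategy 2: R₀ = 0.28×408 + 0.10×614 + 0.05×314 + 0.02×459 + 0.01×587 = 206.3900
Highest R₀: strategy 2 with 206.3900.

206.39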